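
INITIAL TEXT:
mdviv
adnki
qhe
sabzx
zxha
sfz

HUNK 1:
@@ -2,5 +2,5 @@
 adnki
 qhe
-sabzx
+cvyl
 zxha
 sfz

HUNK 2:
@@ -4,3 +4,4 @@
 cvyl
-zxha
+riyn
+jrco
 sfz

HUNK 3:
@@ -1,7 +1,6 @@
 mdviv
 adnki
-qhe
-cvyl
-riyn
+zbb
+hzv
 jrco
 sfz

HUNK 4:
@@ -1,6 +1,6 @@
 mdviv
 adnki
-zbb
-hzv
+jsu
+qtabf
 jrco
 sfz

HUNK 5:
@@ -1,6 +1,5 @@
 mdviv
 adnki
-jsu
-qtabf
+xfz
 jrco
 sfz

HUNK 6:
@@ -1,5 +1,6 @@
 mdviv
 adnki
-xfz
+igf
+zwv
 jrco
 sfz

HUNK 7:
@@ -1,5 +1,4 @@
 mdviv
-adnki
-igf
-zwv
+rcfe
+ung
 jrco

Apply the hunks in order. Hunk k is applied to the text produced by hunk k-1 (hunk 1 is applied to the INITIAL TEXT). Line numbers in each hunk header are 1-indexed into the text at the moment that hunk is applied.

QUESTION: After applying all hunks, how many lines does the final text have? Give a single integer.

Hunk 1: at line 2 remove [sabzx] add [cvyl] -> 6 lines: mdviv adnki qhe cvyl zxha sfz
Hunk 2: at line 4 remove [zxha] add [riyn,jrco] -> 7 lines: mdviv adnki qhe cvyl riyn jrco sfz
Hunk 3: at line 1 remove [qhe,cvyl,riyn] add [zbb,hzv] -> 6 lines: mdviv adnki zbb hzv jrco sfz
Hunk 4: at line 1 remove [zbb,hzv] add [jsu,qtabf] -> 6 lines: mdviv adnki jsu qtabf jrco sfz
Hunk 5: at line 1 remove [jsu,qtabf] add [xfz] -> 5 lines: mdviv adnki xfz jrco sfz
Hunk 6: at line 1 remove [xfz] add [igf,zwv] -> 6 lines: mdviv adnki igf zwv jrco sfz
Hunk 7: at line 1 remove [adnki,igf,zwv] add [rcfe,ung] -> 5 lines: mdviv rcfe ung jrco sfz
Final line count: 5

Answer: 5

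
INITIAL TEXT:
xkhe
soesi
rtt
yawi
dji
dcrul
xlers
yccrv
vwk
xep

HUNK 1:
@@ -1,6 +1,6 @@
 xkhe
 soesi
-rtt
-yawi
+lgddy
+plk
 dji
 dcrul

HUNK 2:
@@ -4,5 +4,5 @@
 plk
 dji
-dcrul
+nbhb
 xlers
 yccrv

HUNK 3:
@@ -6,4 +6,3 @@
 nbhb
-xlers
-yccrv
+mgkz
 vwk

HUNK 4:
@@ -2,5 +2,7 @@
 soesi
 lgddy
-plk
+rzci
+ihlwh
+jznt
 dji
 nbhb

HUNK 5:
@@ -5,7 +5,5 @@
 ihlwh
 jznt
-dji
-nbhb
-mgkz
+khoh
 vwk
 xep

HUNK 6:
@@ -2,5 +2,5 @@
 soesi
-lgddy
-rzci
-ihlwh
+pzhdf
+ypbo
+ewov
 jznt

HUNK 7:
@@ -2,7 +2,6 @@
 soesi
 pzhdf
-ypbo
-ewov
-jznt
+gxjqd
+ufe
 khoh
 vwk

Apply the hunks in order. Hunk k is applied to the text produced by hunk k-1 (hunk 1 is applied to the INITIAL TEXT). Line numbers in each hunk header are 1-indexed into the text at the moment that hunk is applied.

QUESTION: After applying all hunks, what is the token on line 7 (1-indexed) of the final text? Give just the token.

Answer: vwk

Derivation:
Hunk 1: at line 1 remove [rtt,yawi] add [lgddy,plk] -> 10 lines: xkhe soesi lgddy plk dji dcrul xlers yccrv vwk xep
Hunk 2: at line 4 remove [dcrul] add [nbhb] -> 10 lines: xkhe soesi lgddy plk dji nbhb xlers yccrv vwk xep
Hunk 3: at line 6 remove [xlers,yccrv] add [mgkz] -> 9 lines: xkhe soesi lgddy plk dji nbhb mgkz vwk xep
Hunk 4: at line 2 remove [plk] add [rzci,ihlwh,jznt] -> 11 lines: xkhe soesi lgddy rzci ihlwh jznt dji nbhb mgkz vwk xep
Hunk 5: at line 5 remove [dji,nbhb,mgkz] add [khoh] -> 9 lines: xkhe soesi lgddy rzci ihlwh jznt khoh vwk xep
Hunk 6: at line 2 remove [lgddy,rzci,ihlwh] add [pzhdf,ypbo,ewov] -> 9 lines: xkhe soesi pzhdf ypbo ewov jznt khoh vwk xep
Hunk 7: at line 2 remove [ypbo,ewov,jznt] add [gxjqd,ufe] -> 8 lines: xkhe soesi pzhdf gxjqd ufe khoh vwk xep
Final line 7: vwk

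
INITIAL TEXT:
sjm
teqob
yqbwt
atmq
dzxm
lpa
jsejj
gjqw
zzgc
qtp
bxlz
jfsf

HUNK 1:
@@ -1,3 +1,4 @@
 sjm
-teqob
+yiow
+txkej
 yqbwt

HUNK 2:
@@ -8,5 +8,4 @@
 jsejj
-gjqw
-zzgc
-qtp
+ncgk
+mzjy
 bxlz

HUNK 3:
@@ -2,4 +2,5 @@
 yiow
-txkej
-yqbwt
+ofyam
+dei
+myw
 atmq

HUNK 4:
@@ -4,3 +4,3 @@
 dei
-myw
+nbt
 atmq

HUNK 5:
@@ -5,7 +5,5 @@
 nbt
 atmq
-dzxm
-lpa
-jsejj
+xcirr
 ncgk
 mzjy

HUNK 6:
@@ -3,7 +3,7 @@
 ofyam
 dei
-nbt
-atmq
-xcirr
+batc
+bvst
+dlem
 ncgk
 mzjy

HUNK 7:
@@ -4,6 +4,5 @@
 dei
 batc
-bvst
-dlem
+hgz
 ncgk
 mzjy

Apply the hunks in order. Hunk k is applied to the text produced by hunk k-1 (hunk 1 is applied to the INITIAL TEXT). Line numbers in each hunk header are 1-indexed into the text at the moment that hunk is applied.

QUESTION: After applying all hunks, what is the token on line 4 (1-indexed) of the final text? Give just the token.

Answer: dei

Derivation:
Hunk 1: at line 1 remove [teqob] add [yiow,txkej] -> 13 lines: sjm yiow txkej yqbwt atmq dzxm lpa jsejj gjqw zzgc qtp bxlz jfsf
Hunk 2: at line 8 remove [gjqw,zzgc,qtp] add [ncgk,mzjy] -> 12 lines: sjm yiow txkej yqbwt atmq dzxm lpa jsejj ncgk mzjy bxlz jfsf
Hunk 3: at line 2 remove [txkej,yqbwt] add [ofyam,dei,myw] -> 13 lines: sjm yiow ofyam dei myw atmq dzxm lpa jsejj ncgk mzjy bxlz jfsf
Hunk 4: at line 4 remove [myw] add [nbt] -> 13 lines: sjm yiow ofyam dei nbt atmq dzxm lpa jsejj ncgk mzjy bxlz jfsf
Hunk 5: at line 5 remove [dzxm,lpa,jsejj] add [xcirr] -> 11 lines: sjm yiow ofyam dei nbt atmq xcirr ncgk mzjy bxlz jfsf
Hunk 6: at line 3 remove [nbt,atmq,xcirr] add [batc,bvst,dlem] -> 11 lines: sjm yiow ofyam dei batc bvst dlem ncgk mzjy bxlz jfsf
Hunk 7: at line 4 remove [bvst,dlem] add [hgz] -> 10 lines: sjm yiow ofyam dei batc hgz ncgk mzjy bxlz jfsf
Final line 4: dei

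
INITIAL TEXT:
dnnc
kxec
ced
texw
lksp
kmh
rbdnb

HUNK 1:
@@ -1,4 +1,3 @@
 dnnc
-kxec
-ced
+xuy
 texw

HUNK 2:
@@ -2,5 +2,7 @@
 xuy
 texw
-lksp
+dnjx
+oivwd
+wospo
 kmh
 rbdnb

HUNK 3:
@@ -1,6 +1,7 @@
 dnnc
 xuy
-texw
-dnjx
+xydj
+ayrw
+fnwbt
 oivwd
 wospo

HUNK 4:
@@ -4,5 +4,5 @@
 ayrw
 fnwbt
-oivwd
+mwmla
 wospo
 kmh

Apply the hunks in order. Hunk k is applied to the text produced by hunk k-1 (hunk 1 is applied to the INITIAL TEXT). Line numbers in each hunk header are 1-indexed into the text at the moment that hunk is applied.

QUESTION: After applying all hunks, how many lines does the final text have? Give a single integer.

Hunk 1: at line 1 remove [kxec,ced] add [xuy] -> 6 lines: dnnc xuy texw lksp kmh rbdnb
Hunk 2: at line 2 remove [lksp] add [dnjx,oivwd,wospo] -> 8 lines: dnnc xuy texw dnjx oivwd wospo kmh rbdnb
Hunk 3: at line 1 remove [texw,dnjx] add [xydj,ayrw,fnwbt] -> 9 lines: dnnc xuy xydj ayrw fnwbt oivwd wospo kmh rbdnb
Hunk 4: at line 4 remove [oivwd] add [mwmla] -> 9 lines: dnnc xuy xydj ayrw fnwbt mwmla wospo kmh rbdnb
Final line count: 9

Answer: 9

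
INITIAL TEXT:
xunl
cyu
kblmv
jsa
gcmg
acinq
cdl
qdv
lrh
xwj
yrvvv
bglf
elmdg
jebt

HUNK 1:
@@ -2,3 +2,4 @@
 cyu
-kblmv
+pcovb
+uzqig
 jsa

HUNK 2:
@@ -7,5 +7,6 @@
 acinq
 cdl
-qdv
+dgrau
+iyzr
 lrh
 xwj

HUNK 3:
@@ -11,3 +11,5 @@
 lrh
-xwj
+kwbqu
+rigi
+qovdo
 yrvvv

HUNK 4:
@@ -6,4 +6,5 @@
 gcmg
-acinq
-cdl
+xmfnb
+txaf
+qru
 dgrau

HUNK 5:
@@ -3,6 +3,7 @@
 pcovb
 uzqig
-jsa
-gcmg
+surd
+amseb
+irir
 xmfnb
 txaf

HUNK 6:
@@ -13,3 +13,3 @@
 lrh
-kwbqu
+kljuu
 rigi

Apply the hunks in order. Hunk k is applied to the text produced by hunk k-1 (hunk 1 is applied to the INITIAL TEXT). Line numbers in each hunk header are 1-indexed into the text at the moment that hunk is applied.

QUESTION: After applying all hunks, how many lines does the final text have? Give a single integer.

Answer: 20

Derivation:
Hunk 1: at line 2 remove [kblmv] add [pcovb,uzqig] -> 15 lines: xunl cyu pcovb uzqig jsa gcmg acinq cdl qdv lrh xwj yrvvv bglf elmdg jebt
Hunk 2: at line 7 remove [qdv] add [dgrau,iyzr] -> 16 lines: xunl cyu pcovb uzqig jsa gcmg acinq cdl dgrau iyzr lrh xwj yrvvv bglf elmdg jebt
Hunk 3: at line 11 remove [xwj] add [kwbqu,rigi,qovdo] -> 18 lines: xunl cyu pcovb uzqig jsa gcmg acinq cdl dgrau iyzr lrh kwbqu rigi qovdo yrvvv bglf elmdg jebt
Hunk 4: at line 6 remove [acinq,cdl] add [xmfnb,txaf,qru] -> 19 lines: xunl cyu pcovb uzqig jsa gcmg xmfnb txaf qru dgrau iyzr lrh kwbqu rigi qovdo yrvvv bglf elmdg jebt
Hunk 5: at line 3 remove [jsa,gcmg] add [surd,amseb,irir] -> 20 lines: xunl cyu pcovb uzqig surd amseb irir xmfnb txaf qru dgrau iyzr lrh kwbqu rigi qovdo yrvvv bglf elmdg jebt
Hunk 6: at line 13 remove [kwbqu] add [kljuu] -> 20 lines: xunl cyu pcovb uzqig surd amseb irir xmfnb txaf qru dgrau iyzr lrh kljuu rigi qovdo yrvvv bglf elmdg jebt
Final line count: 20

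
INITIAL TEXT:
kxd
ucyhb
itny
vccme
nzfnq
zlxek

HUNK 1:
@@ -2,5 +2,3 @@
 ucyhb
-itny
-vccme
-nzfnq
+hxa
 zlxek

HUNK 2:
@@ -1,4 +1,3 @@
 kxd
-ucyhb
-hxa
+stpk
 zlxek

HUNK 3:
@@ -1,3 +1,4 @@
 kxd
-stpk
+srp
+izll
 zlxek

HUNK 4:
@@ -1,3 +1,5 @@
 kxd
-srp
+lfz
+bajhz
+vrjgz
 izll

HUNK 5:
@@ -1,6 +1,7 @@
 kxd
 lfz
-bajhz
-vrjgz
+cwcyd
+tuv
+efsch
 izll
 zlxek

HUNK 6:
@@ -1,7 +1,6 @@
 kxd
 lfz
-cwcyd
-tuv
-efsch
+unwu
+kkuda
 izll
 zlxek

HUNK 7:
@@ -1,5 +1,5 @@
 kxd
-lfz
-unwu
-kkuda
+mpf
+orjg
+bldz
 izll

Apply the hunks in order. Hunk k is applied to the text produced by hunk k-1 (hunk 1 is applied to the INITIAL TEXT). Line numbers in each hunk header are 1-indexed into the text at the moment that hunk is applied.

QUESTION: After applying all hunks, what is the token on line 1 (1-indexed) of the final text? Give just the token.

Answer: kxd

Derivation:
Hunk 1: at line 2 remove [itny,vccme,nzfnq] add [hxa] -> 4 lines: kxd ucyhb hxa zlxek
Hunk 2: at line 1 remove [ucyhb,hxa] add [stpk] -> 3 lines: kxd stpk zlxek
Hunk 3: at line 1 remove [stpk] add [srp,izll] -> 4 lines: kxd srp izll zlxek
Hunk 4: at line 1 remove [srp] add [lfz,bajhz,vrjgz] -> 6 lines: kxd lfz bajhz vrjgz izll zlxek
Hunk 5: at line 1 remove [bajhz,vrjgz] add [cwcyd,tuv,efsch] -> 7 lines: kxd lfz cwcyd tuv efsch izll zlxek
Hunk 6: at line 1 remove [cwcyd,tuv,efsch] add [unwu,kkuda] -> 6 lines: kxd lfz unwu kkuda izll zlxek
Hunk 7: at line 1 remove [lfz,unwu,kkuda] add [mpf,orjg,bldz] -> 6 lines: kxd mpf orjg bldz izll zlxek
Final line 1: kxd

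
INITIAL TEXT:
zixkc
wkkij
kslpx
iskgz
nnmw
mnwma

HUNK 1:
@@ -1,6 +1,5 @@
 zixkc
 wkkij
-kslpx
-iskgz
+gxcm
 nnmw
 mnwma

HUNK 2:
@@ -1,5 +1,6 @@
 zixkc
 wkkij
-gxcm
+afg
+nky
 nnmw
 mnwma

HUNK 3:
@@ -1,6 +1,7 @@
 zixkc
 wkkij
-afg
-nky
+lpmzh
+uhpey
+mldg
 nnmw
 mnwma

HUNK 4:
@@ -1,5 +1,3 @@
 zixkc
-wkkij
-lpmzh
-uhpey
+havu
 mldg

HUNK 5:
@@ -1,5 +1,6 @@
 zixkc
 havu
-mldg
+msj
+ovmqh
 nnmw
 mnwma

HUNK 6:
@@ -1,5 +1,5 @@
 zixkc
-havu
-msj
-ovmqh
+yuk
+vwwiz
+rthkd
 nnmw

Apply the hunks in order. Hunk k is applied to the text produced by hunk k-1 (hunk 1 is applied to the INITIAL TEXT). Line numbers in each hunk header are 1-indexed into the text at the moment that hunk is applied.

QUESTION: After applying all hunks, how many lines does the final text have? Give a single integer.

Hunk 1: at line 1 remove [kslpx,iskgz] add [gxcm] -> 5 lines: zixkc wkkij gxcm nnmw mnwma
Hunk 2: at line 1 remove [gxcm] add [afg,nky] -> 6 lines: zixkc wkkij afg nky nnmw mnwma
Hunk 3: at line 1 remove [afg,nky] add [lpmzh,uhpey,mldg] -> 7 lines: zixkc wkkij lpmzh uhpey mldg nnmw mnwma
Hunk 4: at line 1 remove [wkkij,lpmzh,uhpey] add [havu] -> 5 lines: zixkc havu mldg nnmw mnwma
Hunk 5: at line 1 remove [mldg] add [msj,ovmqh] -> 6 lines: zixkc havu msj ovmqh nnmw mnwma
Hunk 6: at line 1 remove [havu,msj,ovmqh] add [yuk,vwwiz,rthkd] -> 6 lines: zixkc yuk vwwiz rthkd nnmw mnwma
Final line count: 6

Answer: 6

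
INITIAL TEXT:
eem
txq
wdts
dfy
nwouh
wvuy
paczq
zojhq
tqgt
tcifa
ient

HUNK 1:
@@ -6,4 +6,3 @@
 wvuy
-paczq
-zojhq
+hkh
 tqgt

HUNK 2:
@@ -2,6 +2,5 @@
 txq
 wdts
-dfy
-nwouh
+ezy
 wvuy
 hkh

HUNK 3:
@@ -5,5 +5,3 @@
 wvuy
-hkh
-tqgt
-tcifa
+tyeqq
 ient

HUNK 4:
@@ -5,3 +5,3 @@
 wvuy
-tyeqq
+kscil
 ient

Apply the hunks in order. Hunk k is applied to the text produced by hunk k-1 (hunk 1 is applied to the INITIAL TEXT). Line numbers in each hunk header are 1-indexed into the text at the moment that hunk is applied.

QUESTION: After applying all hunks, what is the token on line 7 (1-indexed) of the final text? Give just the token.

Hunk 1: at line 6 remove [paczq,zojhq] add [hkh] -> 10 lines: eem txq wdts dfy nwouh wvuy hkh tqgt tcifa ient
Hunk 2: at line 2 remove [dfy,nwouh] add [ezy] -> 9 lines: eem txq wdts ezy wvuy hkh tqgt tcifa ient
Hunk 3: at line 5 remove [hkh,tqgt,tcifa] add [tyeqq] -> 7 lines: eem txq wdts ezy wvuy tyeqq ient
Hunk 4: at line 5 remove [tyeqq] add [kscil] -> 7 lines: eem txq wdts ezy wvuy kscil ient
Final line 7: ient

Answer: ient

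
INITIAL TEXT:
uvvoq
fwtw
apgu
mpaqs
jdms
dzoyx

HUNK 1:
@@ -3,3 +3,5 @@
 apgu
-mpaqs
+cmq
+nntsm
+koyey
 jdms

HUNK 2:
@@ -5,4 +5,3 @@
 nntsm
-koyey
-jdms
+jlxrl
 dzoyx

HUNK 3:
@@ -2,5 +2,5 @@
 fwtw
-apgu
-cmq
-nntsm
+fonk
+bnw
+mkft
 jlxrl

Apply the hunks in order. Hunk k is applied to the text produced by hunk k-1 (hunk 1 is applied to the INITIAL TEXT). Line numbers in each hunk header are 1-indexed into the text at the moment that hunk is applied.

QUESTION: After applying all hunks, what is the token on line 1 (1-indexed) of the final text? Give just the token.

Answer: uvvoq

Derivation:
Hunk 1: at line 3 remove [mpaqs] add [cmq,nntsm,koyey] -> 8 lines: uvvoq fwtw apgu cmq nntsm koyey jdms dzoyx
Hunk 2: at line 5 remove [koyey,jdms] add [jlxrl] -> 7 lines: uvvoq fwtw apgu cmq nntsm jlxrl dzoyx
Hunk 3: at line 2 remove [apgu,cmq,nntsm] add [fonk,bnw,mkft] -> 7 lines: uvvoq fwtw fonk bnw mkft jlxrl dzoyx
Final line 1: uvvoq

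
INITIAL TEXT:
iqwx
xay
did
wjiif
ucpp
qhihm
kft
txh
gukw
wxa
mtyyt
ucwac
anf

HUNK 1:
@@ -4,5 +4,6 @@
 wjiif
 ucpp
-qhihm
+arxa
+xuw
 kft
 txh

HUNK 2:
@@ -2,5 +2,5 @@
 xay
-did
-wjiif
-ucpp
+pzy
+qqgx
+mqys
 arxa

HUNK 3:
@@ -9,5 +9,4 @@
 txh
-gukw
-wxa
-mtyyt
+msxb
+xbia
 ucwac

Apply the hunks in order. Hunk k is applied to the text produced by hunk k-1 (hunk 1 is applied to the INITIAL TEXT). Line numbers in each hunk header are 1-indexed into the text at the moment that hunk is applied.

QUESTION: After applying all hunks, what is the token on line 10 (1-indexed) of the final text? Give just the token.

Hunk 1: at line 4 remove [qhihm] add [arxa,xuw] -> 14 lines: iqwx xay did wjiif ucpp arxa xuw kft txh gukw wxa mtyyt ucwac anf
Hunk 2: at line 2 remove [did,wjiif,ucpp] add [pzy,qqgx,mqys] -> 14 lines: iqwx xay pzy qqgx mqys arxa xuw kft txh gukw wxa mtyyt ucwac anf
Hunk 3: at line 9 remove [gukw,wxa,mtyyt] add [msxb,xbia] -> 13 lines: iqwx xay pzy qqgx mqys arxa xuw kft txh msxb xbia ucwac anf
Final line 10: msxb

Answer: msxb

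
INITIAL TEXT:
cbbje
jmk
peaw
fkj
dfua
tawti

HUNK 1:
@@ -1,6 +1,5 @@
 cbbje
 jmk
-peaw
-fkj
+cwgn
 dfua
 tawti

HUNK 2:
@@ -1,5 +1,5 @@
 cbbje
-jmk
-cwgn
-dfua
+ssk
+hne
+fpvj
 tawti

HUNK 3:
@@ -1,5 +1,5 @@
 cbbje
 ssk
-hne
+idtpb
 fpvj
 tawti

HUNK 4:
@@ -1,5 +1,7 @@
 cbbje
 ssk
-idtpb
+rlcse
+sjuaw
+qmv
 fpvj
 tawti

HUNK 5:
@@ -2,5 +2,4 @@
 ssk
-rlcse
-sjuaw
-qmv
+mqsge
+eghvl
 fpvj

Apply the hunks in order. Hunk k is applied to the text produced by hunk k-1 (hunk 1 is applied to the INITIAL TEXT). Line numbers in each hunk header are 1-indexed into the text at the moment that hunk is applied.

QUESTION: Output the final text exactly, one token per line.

Hunk 1: at line 1 remove [peaw,fkj] add [cwgn] -> 5 lines: cbbje jmk cwgn dfua tawti
Hunk 2: at line 1 remove [jmk,cwgn,dfua] add [ssk,hne,fpvj] -> 5 lines: cbbje ssk hne fpvj tawti
Hunk 3: at line 1 remove [hne] add [idtpb] -> 5 lines: cbbje ssk idtpb fpvj tawti
Hunk 4: at line 1 remove [idtpb] add [rlcse,sjuaw,qmv] -> 7 lines: cbbje ssk rlcse sjuaw qmv fpvj tawti
Hunk 5: at line 2 remove [rlcse,sjuaw,qmv] add [mqsge,eghvl] -> 6 lines: cbbje ssk mqsge eghvl fpvj tawti

Answer: cbbje
ssk
mqsge
eghvl
fpvj
tawti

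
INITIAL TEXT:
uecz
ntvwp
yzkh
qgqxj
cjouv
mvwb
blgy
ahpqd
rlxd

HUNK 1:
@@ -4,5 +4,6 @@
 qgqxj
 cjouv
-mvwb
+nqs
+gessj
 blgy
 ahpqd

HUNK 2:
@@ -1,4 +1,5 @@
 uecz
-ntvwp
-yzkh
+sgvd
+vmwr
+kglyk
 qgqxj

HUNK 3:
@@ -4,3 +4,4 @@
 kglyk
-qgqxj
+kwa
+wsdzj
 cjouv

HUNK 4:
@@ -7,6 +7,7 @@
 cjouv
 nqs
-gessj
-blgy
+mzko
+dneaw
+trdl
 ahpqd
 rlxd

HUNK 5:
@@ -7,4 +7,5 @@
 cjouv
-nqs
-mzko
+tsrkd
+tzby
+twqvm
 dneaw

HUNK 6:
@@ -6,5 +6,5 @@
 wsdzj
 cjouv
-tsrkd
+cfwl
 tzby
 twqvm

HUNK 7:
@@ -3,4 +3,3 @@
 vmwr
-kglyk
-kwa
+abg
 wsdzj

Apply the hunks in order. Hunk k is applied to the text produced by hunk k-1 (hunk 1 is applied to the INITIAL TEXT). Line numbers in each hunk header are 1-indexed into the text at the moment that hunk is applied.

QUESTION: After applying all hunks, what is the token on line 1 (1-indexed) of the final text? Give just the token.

Answer: uecz

Derivation:
Hunk 1: at line 4 remove [mvwb] add [nqs,gessj] -> 10 lines: uecz ntvwp yzkh qgqxj cjouv nqs gessj blgy ahpqd rlxd
Hunk 2: at line 1 remove [ntvwp,yzkh] add [sgvd,vmwr,kglyk] -> 11 lines: uecz sgvd vmwr kglyk qgqxj cjouv nqs gessj blgy ahpqd rlxd
Hunk 3: at line 4 remove [qgqxj] add [kwa,wsdzj] -> 12 lines: uecz sgvd vmwr kglyk kwa wsdzj cjouv nqs gessj blgy ahpqd rlxd
Hunk 4: at line 7 remove [gessj,blgy] add [mzko,dneaw,trdl] -> 13 lines: uecz sgvd vmwr kglyk kwa wsdzj cjouv nqs mzko dneaw trdl ahpqd rlxd
Hunk 5: at line 7 remove [nqs,mzko] add [tsrkd,tzby,twqvm] -> 14 lines: uecz sgvd vmwr kglyk kwa wsdzj cjouv tsrkd tzby twqvm dneaw trdl ahpqd rlxd
Hunk 6: at line 6 remove [tsrkd] add [cfwl] -> 14 lines: uecz sgvd vmwr kglyk kwa wsdzj cjouv cfwl tzby twqvm dneaw trdl ahpqd rlxd
Hunk 7: at line 3 remove [kglyk,kwa] add [abg] -> 13 lines: uecz sgvd vmwr abg wsdzj cjouv cfwl tzby twqvm dneaw trdl ahpqd rlxd
Final line 1: uecz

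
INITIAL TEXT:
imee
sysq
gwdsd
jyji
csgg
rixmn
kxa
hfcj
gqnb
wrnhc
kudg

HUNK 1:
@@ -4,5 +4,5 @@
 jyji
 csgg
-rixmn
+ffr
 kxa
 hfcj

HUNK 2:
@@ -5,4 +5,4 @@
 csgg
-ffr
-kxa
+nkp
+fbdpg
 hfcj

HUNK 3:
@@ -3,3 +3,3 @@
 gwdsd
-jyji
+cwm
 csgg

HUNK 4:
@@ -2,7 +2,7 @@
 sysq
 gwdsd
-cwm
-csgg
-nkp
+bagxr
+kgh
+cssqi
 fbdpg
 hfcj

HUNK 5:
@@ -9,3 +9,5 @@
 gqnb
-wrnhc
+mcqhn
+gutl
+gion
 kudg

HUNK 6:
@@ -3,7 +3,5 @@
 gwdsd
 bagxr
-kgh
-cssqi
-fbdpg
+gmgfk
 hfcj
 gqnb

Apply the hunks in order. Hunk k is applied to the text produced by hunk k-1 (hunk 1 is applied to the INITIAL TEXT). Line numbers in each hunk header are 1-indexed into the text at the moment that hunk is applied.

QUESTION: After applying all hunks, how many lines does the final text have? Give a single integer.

Hunk 1: at line 4 remove [rixmn] add [ffr] -> 11 lines: imee sysq gwdsd jyji csgg ffr kxa hfcj gqnb wrnhc kudg
Hunk 2: at line 5 remove [ffr,kxa] add [nkp,fbdpg] -> 11 lines: imee sysq gwdsd jyji csgg nkp fbdpg hfcj gqnb wrnhc kudg
Hunk 3: at line 3 remove [jyji] add [cwm] -> 11 lines: imee sysq gwdsd cwm csgg nkp fbdpg hfcj gqnb wrnhc kudg
Hunk 4: at line 2 remove [cwm,csgg,nkp] add [bagxr,kgh,cssqi] -> 11 lines: imee sysq gwdsd bagxr kgh cssqi fbdpg hfcj gqnb wrnhc kudg
Hunk 5: at line 9 remove [wrnhc] add [mcqhn,gutl,gion] -> 13 lines: imee sysq gwdsd bagxr kgh cssqi fbdpg hfcj gqnb mcqhn gutl gion kudg
Hunk 6: at line 3 remove [kgh,cssqi,fbdpg] add [gmgfk] -> 11 lines: imee sysq gwdsd bagxr gmgfk hfcj gqnb mcqhn gutl gion kudg
Final line count: 11

Answer: 11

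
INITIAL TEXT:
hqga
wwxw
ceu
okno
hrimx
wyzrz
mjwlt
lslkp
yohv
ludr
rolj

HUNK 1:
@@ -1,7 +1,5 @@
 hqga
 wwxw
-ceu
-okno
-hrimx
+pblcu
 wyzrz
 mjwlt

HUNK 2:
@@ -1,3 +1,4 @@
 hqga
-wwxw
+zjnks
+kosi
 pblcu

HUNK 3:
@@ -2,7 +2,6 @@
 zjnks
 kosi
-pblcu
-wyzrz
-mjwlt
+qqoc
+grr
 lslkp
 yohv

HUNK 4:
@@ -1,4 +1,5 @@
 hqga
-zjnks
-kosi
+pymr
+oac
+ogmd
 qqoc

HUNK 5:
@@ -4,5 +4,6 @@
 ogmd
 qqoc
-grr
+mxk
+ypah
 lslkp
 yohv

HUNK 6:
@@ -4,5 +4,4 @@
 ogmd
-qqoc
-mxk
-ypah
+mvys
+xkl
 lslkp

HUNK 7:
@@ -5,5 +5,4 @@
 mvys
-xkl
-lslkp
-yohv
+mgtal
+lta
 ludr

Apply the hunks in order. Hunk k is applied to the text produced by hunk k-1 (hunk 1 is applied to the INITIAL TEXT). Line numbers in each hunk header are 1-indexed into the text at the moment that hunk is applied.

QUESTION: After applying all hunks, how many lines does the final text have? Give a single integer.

Answer: 9

Derivation:
Hunk 1: at line 1 remove [ceu,okno,hrimx] add [pblcu] -> 9 lines: hqga wwxw pblcu wyzrz mjwlt lslkp yohv ludr rolj
Hunk 2: at line 1 remove [wwxw] add [zjnks,kosi] -> 10 lines: hqga zjnks kosi pblcu wyzrz mjwlt lslkp yohv ludr rolj
Hunk 3: at line 2 remove [pblcu,wyzrz,mjwlt] add [qqoc,grr] -> 9 lines: hqga zjnks kosi qqoc grr lslkp yohv ludr rolj
Hunk 4: at line 1 remove [zjnks,kosi] add [pymr,oac,ogmd] -> 10 lines: hqga pymr oac ogmd qqoc grr lslkp yohv ludr rolj
Hunk 5: at line 4 remove [grr] add [mxk,ypah] -> 11 lines: hqga pymr oac ogmd qqoc mxk ypah lslkp yohv ludr rolj
Hunk 6: at line 4 remove [qqoc,mxk,ypah] add [mvys,xkl] -> 10 lines: hqga pymr oac ogmd mvys xkl lslkp yohv ludr rolj
Hunk 7: at line 5 remove [xkl,lslkp,yohv] add [mgtal,lta] -> 9 lines: hqga pymr oac ogmd mvys mgtal lta ludr rolj
Final line count: 9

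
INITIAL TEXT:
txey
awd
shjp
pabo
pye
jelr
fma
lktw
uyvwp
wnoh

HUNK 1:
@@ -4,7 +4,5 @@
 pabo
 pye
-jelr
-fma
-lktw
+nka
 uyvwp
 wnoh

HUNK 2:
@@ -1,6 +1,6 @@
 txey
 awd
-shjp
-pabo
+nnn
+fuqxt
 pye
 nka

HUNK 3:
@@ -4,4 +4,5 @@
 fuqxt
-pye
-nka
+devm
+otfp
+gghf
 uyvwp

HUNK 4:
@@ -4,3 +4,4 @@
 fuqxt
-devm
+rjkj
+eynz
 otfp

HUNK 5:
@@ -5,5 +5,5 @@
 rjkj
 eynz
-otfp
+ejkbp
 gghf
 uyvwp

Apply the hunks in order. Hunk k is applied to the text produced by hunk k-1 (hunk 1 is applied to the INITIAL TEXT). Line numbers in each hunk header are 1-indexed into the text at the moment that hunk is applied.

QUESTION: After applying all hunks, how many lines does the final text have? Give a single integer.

Hunk 1: at line 4 remove [jelr,fma,lktw] add [nka] -> 8 lines: txey awd shjp pabo pye nka uyvwp wnoh
Hunk 2: at line 1 remove [shjp,pabo] add [nnn,fuqxt] -> 8 lines: txey awd nnn fuqxt pye nka uyvwp wnoh
Hunk 3: at line 4 remove [pye,nka] add [devm,otfp,gghf] -> 9 lines: txey awd nnn fuqxt devm otfp gghf uyvwp wnoh
Hunk 4: at line 4 remove [devm] add [rjkj,eynz] -> 10 lines: txey awd nnn fuqxt rjkj eynz otfp gghf uyvwp wnoh
Hunk 5: at line 5 remove [otfp] add [ejkbp] -> 10 lines: txey awd nnn fuqxt rjkj eynz ejkbp gghf uyvwp wnoh
Final line count: 10

Answer: 10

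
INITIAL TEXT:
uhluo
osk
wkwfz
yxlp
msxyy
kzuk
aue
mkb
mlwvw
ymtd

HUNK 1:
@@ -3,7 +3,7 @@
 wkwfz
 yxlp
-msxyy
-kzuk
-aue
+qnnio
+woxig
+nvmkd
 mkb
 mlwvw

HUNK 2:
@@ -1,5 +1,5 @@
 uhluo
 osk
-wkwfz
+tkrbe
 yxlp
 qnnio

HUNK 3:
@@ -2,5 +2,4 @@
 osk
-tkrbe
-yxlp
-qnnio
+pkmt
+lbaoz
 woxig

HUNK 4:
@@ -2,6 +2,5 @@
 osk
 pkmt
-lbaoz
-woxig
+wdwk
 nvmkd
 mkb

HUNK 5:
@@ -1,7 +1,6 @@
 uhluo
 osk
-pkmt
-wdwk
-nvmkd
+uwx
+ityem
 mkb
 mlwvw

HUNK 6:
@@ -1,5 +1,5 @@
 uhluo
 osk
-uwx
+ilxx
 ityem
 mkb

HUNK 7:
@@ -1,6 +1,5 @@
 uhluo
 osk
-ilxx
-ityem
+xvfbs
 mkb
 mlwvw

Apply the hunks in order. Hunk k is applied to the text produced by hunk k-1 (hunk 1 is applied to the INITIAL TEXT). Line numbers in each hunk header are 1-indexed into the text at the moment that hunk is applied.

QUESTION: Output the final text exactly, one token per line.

Hunk 1: at line 3 remove [msxyy,kzuk,aue] add [qnnio,woxig,nvmkd] -> 10 lines: uhluo osk wkwfz yxlp qnnio woxig nvmkd mkb mlwvw ymtd
Hunk 2: at line 1 remove [wkwfz] add [tkrbe] -> 10 lines: uhluo osk tkrbe yxlp qnnio woxig nvmkd mkb mlwvw ymtd
Hunk 3: at line 2 remove [tkrbe,yxlp,qnnio] add [pkmt,lbaoz] -> 9 lines: uhluo osk pkmt lbaoz woxig nvmkd mkb mlwvw ymtd
Hunk 4: at line 2 remove [lbaoz,woxig] add [wdwk] -> 8 lines: uhluo osk pkmt wdwk nvmkd mkb mlwvw ymtd
Hunk 5: at line 1 remove [pkmt,wdwk,nvmkd] add [uwx,ityem] -> 7 lines: uhluo osk uwx ityem mkb mlwvw ymtd
Hunk 6: at line 1 remove [uwx] add [ilxx] -> 7 lines: uhluo osk ilxx ityem mkb mlwvw ymtd
Hunk 7: at line 1 remove [ilxx,ityem] add [xvfbs] -> 6 lines: uhluo osk xvfbs mkb mlwvw ymtd

Answer: uhluo
osk
xvfbs
mkb
mlwvw
ymtd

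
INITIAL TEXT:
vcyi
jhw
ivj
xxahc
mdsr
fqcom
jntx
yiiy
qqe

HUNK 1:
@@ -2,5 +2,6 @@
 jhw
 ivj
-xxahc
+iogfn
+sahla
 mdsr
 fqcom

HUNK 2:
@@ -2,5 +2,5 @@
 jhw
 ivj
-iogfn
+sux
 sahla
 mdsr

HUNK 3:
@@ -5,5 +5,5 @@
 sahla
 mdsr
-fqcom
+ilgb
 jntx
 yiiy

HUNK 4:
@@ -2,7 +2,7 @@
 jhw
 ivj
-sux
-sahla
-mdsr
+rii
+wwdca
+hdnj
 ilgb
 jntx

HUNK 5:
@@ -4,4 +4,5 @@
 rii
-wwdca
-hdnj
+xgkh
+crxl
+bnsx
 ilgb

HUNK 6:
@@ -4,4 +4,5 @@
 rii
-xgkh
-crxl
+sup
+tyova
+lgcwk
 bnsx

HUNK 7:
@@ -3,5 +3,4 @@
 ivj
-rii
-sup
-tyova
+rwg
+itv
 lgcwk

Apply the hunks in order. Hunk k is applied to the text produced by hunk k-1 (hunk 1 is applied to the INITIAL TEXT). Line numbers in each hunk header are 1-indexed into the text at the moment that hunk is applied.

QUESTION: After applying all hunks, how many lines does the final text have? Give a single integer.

Answer: 11

Derivation:
Hunk 1: at line 2 remove [xxahc] add [iogfn,sahla] -> 10 lines: vcyi jhw ivj iogfn sahla mdsr fqcom jntx yiiy qqe
Hunk 2: at line 2 remove [iogfn] add [sux] -> 10 lines: vcyi jhw ivj sux sahla mdsr fqcom jntx yiiy qqe
Hunk 3: at line 5 remove [fqcom] add [ilgb] -> 10 lines: vcyi jhw ivj sux sahla mdsr ilgb jntx yiiy qqe
Hunk 4: at line 2 remove [sux,sahla,mdsr] add [rii,wwdca,hdnj] -> 10 lines: vcyi jhw ivj rii wwdca hdnj ilgb jntx yiiy qqe
Hunk 5: at line 4 remove [wwdca,hdnj] add [xgkh,crxl,bnsx] -> 11 lines: vcyi jhw ivj rii xgkh crxl bnsx ilgb jntx yiiy qqe
Hunk 6: at line 4 remove [xgkh,crxl] add [sup,tyova,lgcwk] -> 12 lines: vcyi jhw ivj rii sup tyova lgcwk bnsx ilgb jntx yiiy qqe
Hunk 7: at line 3 remove [rii,sup,tyova] add [rwg,itv] -> 11 lines: vcyi jhw ivj rwg itv lgcwk bnsx ilgb jntx yiiy qqe
Final line count: 11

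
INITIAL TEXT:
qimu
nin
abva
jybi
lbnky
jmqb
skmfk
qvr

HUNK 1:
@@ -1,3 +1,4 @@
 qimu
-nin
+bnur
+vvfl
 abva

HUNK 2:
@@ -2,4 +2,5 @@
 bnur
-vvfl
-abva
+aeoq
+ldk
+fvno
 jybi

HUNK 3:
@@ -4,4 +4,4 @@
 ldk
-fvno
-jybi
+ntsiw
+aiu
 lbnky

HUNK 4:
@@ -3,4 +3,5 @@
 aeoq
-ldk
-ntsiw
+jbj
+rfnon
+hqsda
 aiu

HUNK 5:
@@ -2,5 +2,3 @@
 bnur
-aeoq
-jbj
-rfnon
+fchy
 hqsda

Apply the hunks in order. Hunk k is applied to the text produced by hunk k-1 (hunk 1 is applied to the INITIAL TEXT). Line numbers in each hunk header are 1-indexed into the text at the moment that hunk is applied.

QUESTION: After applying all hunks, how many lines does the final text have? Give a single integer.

Hunk 1: at line 1 remove [nin] add [bnur,vvfl] -> 9 lines: qimu bnur vvfl abva jybi lbnky jmqb skmfk qvr
Hunk 2: at line 2 remove [vvfl,abva] add [aeoq,ldk,fvno] -> 10 lines: qimu bnur aeoq ldk fvno jybi lbnky jmqb skmfk qvr
Hunk 3: at line 4 remove [fvno,jybi] add [ntsiw,aiu] -> 10 lines: qimu bnur aeoq ldk ntsiw aiu lbnky jmqb skmfk qvr
Hunk 4: at line 3 remove [ldk,ntsiw] add [jbj,rfnon,hqsda] -> 11 lines: qimu bnur aeoq jbj rfnon hqsda aiu lbnky jmqb skmfk qvr
Hunk 5: at line 2 remove [aeoq,jbj,rfnon] add [fchy] -> 9 lines: qimu bnur fchy hqsda aiu lbnky jmqb skmfk qvr
Final line count: 9

Answer: 9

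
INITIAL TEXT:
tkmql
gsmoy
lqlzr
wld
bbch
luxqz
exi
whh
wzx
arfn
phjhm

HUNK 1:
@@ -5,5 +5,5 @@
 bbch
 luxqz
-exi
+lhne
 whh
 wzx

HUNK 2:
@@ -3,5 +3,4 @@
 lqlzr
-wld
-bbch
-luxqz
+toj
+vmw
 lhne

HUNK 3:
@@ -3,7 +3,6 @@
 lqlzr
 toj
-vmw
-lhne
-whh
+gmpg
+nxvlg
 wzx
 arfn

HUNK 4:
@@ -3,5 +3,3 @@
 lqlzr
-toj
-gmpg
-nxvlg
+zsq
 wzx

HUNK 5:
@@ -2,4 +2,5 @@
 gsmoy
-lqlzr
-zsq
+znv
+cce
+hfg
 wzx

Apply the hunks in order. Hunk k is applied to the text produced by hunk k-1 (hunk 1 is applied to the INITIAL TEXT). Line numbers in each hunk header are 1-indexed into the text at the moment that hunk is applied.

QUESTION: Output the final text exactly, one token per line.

Hunk 1: at line 5 remove [exi] add [lhne] -> 11 lines: tkmql gsmoy lqlzr wld bbch luxqz lhne whh wzx arfn phjhm
Hunk 2: at line 3 remove [wld,bbch,luxqz] add [toj,vmw] -> 10 lines: tkmql gsmoy lqlzr toj vmw lhne whh wzx arfn phjhm
Hunk 3: at line 3 remove [vmw,lhne,whh] add [gmpg,nxvlg] -> 9 lines: tkmql gsmoy lqlzr toj gmpg nxvlg wzx arfn phjhm
Hunk 4: at line 3 remove [toj,gmpg,nxvlg] add [zsq] -> 7 lines: tkmql gsmoy lqlzr zsq wzx arfn phjhm
Hunk 5: at line 2 remove [lqlzr,zsq] add [znv,cce,hfg] -> 8 lines: tkmql gsmoy znv cce hfg wzx arfn phjhm

Answer: tkmql
gsmoy
znv
cce
hfg
wzx
arfn
phjhm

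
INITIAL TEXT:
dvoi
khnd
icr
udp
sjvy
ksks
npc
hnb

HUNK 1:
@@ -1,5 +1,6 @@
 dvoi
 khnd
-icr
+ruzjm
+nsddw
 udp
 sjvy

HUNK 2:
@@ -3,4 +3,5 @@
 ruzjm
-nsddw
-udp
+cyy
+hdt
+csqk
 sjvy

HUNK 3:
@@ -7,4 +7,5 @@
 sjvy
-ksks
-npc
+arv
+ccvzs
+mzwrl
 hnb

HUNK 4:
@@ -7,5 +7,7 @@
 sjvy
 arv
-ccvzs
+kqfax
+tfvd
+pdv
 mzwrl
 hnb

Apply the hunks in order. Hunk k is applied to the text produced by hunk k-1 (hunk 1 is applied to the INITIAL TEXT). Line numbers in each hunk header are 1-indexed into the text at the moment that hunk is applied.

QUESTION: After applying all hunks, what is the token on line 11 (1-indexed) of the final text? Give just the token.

Hunk 1: at line 1 remove [icr] add [ruzjm,nsddw] -> 9 lines: dvoi khnd ruzjm nsddw udp sjvy ksks npc hnb
Hunk 2: at line 3 remove [nsddw,udp] add [cyy,hdt,csqk] -> 10 lines: dvoi khnd ruzjm cyy hdt csqk sjvy ksks npc hnb
Hunk 3: at line 7 remove [ksks,npc] add [arv,ccvzs,mzwrl] -> 11 lines: dvoi khnd ruzjm cyy hdt csqk sjvy arv ccvzs mzwrl hnb
Hunk 4: at line 7 remove [ccvzs] add [kqfax,tfvd,pdv] -> 13 lines: dvoi khnd ruzjm cyy hdt csqk sjvy arv kqfax tfvd pdv mzwrl hnb
Final line 11: pdv

Answer: pdv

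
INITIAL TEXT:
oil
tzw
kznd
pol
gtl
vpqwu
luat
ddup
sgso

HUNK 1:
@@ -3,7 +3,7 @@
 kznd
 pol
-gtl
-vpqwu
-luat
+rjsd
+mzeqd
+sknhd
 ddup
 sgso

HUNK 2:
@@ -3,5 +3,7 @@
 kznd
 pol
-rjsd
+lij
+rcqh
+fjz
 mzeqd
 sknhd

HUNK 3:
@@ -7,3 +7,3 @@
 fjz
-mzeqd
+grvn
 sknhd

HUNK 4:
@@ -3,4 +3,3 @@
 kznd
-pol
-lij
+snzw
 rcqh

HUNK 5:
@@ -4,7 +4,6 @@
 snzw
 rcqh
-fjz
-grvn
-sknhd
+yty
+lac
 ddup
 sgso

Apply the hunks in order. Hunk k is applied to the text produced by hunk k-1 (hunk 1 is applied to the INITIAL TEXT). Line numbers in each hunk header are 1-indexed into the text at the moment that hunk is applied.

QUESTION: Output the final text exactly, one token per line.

Hunk 1: at line 3 remove [gtl,vpqwu,luat] add [rjsd,mzeqd,sknhd] -> 9 lines: oil tzw kznd pol rjsd mzeqd sknhd ddup sgso
Hunk 2: at line 3 remove [rjsd] add [lij,rcqh,fjz] -> 11 lines: oil tzw kznd pol lij rcqh fjz mzeqd sknhd ddup sgso
Hunk 3: at line 7 remove [mzeqd] add [grvn] -> 11 lines: oil tzw kznd pol lij rcqh fjz grvn sknhd ddup sgso
Hunk 4: at line 3 remove [pol,lij] add [snzw] -> 10 lines: oil tzw kznd snzw rcqh fjz grvn sknhd ddup sgso
Hunk 5: at line 4 remove [fjz,grvn,sknhd] add [yty,lac] -> 9 lines: oil tzw kznd snzw rcqh yty lac ddup sgso

Answer: oil
tzw
kznd
snzw
rcqh
yty
lac
ddup
sgso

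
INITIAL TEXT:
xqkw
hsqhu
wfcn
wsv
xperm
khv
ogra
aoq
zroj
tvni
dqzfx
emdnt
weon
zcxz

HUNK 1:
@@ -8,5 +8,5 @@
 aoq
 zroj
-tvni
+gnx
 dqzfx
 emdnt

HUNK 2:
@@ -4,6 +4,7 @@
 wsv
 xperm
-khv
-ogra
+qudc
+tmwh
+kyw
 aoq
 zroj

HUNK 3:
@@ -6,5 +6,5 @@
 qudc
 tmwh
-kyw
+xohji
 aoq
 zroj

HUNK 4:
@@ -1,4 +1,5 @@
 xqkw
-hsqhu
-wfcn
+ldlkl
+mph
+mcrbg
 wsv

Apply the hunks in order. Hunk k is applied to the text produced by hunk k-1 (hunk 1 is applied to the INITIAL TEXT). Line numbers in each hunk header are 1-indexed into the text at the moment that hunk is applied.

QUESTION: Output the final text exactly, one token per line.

Answer: xqkw
ldlkl
mph
mcrbg
wsv
xperm
qudc
tmwh
xohji
aoq
zroj
gnx
dqzfx
emdnt
weon
zcxz

Derivation:
Hunk 1: at line 8 remove [tvni] add [gnx] -> 14 lines: xqkw hsqhu wfcn wsv xperm khv ogra aoq zroj gnx dqzfx emdnt weon zcxz
Hunk 2: at line 4 remove [khv,ogra] add [qudc,tmwh,kyw] -> 15 lines: xqkw hsqhu wfcn wsv xperm qudc tmwh kyw aoq zroj gnx dqzfx emdnt weon zcxz
Hunk 3: at line 6 remove [kyw] add [xohji] -> 15 lines: xqkw hsqhu wfcn wsv xperm qudc tmwh xohji aoq zroj gnx dqzfx emdnt weon zcxz
Hunk 4: at line 1 remove [hsqhu,wfcn] add [ldlkl,mph,mcrbg] -> 16 lines: xqkw ldlkl mph mcrbg wsv xperm qudc tmwh xohji aoq zroj gnx dqzfx emdnt weon zcxz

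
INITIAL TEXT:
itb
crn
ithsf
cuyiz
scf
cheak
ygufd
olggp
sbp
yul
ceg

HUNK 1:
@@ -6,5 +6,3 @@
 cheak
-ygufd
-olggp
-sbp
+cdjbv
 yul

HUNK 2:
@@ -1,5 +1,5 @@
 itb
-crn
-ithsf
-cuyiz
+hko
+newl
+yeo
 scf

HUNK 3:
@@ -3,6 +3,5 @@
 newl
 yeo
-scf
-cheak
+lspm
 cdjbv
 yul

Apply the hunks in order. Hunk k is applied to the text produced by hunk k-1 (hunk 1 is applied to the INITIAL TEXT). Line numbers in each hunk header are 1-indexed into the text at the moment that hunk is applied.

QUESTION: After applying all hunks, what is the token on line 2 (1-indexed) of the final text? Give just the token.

Answer: hko

Derivation:
Hunk 1: at line 6 remove [ygufd,olggp,sbp] add [cdjbv] -> 9 lines: itb crn ithsf cuyiz scf cheak cdjbv yul ceg
Hunk 2: at line 1 remove [crn,ithsf,cuyiz] add [hko,newl,yeo] -> 9 lines: itb hko newl yeo scf cheak cdjbv yul ceg
Hunk 3: at line 3 remove [scf,cheak] add [lspm] -> 8 lines: itb hko newl yeo lspm cdjbv yul ceg
Final line 2: hko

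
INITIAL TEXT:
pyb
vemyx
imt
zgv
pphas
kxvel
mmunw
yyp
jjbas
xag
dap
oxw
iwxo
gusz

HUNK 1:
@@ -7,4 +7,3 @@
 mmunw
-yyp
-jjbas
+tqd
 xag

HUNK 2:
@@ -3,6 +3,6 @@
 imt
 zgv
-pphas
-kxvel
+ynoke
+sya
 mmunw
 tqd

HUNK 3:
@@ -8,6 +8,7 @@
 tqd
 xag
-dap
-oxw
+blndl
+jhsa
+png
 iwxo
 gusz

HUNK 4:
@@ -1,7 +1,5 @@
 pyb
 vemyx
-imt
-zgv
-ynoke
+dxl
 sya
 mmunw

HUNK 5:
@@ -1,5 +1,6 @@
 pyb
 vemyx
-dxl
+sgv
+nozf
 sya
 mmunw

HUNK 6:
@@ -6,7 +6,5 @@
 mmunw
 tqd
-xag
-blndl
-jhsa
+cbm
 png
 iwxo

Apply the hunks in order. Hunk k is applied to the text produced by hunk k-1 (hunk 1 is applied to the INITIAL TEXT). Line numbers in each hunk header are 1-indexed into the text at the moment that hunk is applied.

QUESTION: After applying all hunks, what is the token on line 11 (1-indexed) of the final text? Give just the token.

Hunk 1: at line 7 remove [yyp,jjbas] add [tqd] -> 13 lines: pyb vemyx imt zgv pphas kxvel mmunw tqd xag dap oxw iwxo gusz
Hunk 2: at line 3 remove [pphas,kxvel] add [ynoke,sya] -> 13 lines: pyb vemyx imt zgv ynoke sya mmunw tqd xag dap oxw iwxo gusz
Hunk 3: at line 8 remove [dap,oxw] add [blndl,jhsa,png] -> 14 lines: pyb vemyx imt zgv ynoke sya mmunw tqd xag blndl jhsa png iwxo gusz
Hunk 4: at line 1 remove [imt,zgv,ynoke] add [dxl] -> 12 lines: pyb vemyx dxl sya mmunw tqd xag blndl jhsa png iwxo gusz
Hunk 5: at line 1 remove [dxl] add [sgv,nozf] -> 13 lines: pyb vemyx sgv nozf sya mmunw tqd xag blndl jhsa png iwxo gusz
Hunk 6: at line 6 remove [xag,blndl,jhsa] add [cbm] -> 11 lines: pyb vemyx sgv nozf sya mmunw tqd cbm png iwxo gusz
Final line 11: gusz

Answer: gusz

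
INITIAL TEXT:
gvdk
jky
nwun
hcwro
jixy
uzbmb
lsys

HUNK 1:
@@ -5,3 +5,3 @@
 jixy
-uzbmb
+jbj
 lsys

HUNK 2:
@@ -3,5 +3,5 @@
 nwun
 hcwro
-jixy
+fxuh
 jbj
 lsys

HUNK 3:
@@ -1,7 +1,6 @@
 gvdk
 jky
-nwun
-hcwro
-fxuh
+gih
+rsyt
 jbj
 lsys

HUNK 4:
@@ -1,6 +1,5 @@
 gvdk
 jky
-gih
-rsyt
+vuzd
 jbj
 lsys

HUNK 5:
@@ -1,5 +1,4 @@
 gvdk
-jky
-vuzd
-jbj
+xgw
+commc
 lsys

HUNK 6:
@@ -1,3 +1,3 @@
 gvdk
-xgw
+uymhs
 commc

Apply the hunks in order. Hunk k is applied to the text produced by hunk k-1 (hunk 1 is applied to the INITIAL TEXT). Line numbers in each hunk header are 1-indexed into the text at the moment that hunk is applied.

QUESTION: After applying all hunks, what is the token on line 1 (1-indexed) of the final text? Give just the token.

Answer: gvdk

Derivation:
Hunk 1: at line 5 remove [uzbmb] add [jbj] -> 7 lines: gvdk jky nwun hcwro jixy jbj lsys
Hunk 2: at line 3 remove [jixy] add [fxuh] -> 7 lines: gvdk jky nwun hcwro fxuh jbj lsys
Hunk 3: at line 1 remove [nwun,hcwro,fxuh] add [gih,rsyt] -> 6 lines: gvdk jky gih rsyt jbj lsys
Hunk 4: at line 1 remove [gih,rsyt] add [vuzd] -> 5 lines: gvdk jky vuzd jbj lsys
Hunk 5: at line 1 remove [jky,vuzd,jbj] add [xgw,commc] -> 4 lines: gvdk xgw commc lsys
Hunk 6: at line 1 remove [xgw] add [uymhs] -> 4 lines: gvdk uymhs commc lsys
Final line 1: gvdk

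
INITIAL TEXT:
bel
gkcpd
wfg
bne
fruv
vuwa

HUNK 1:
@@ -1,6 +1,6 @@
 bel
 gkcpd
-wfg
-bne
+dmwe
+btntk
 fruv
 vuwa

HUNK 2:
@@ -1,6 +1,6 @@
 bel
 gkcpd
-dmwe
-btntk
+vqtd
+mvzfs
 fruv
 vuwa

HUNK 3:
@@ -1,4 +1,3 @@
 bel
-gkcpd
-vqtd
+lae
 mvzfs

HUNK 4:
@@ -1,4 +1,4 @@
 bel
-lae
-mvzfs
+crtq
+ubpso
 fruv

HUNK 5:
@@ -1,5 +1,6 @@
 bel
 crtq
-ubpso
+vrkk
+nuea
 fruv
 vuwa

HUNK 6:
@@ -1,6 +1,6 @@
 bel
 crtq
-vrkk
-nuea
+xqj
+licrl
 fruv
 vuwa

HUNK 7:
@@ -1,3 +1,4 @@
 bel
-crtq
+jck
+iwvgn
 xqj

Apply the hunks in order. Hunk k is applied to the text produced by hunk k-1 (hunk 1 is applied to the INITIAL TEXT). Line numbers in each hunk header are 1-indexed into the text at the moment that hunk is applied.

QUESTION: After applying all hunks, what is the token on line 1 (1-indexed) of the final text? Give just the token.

Hunk 1: at line 1 remove [wfg,bne] add [dmwe,btntk] -> 6 lines: bel gkcpd dmwe btntk fruv vuwa
Hunk 2: at line 1 remove [dmwe,btntk] add [vqtd,mvzfs] -> 6 lines: bel gkcpd vqtd mvzfs fruv vuwa
Hunk 3: at line 1 remove [gkcpd,vqtd] add [lae] -> 5 lines: bel lae mvzfs fruv vuwa
Hunk 4: at line 1 remove [lae,mvzfs] add [crtq,ubpso] -> 5 lines: bel crtq ubpso fruv vuwa
Hunk 5: at line 1 remove [ubpso] add [vrkk,nuea] -> 6 lines: bel crtq vrkk nuea fruv vuwa
Hunk 6: at line 1 remove [vrkk,nuea] add [xqj,licrl] -> 6 lines: bel crtq xqj licrl fruv vuwa
Hunk 7: at line 1 remove [crtq] add [jck,iwvgn] -> 7 lines: bel jck iwvgn xqj licrl fruv vuwa
Final line 1: bel

Answer: bel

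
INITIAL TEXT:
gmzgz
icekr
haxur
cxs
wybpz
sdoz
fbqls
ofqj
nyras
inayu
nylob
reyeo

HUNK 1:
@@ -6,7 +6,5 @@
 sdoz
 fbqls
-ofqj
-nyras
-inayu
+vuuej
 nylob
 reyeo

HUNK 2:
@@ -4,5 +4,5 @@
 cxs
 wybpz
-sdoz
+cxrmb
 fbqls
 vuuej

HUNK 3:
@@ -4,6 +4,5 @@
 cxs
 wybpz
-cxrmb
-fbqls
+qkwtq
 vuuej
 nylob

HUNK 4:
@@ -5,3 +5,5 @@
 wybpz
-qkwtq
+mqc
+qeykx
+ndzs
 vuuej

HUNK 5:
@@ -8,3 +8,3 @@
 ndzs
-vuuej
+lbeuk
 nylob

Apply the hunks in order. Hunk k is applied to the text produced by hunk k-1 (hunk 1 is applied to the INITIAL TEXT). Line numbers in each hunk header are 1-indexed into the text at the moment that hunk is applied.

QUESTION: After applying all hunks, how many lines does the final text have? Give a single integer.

Hunk 1: at line 6 remove [ofqj,nyras,inayu] add [vuuej] -> 10 lines: gmzgz icekr haxur cxs wybpz sdoz fbqls vuuej nylob reyeo
Hunk 2: at line 4 remove [sdoz] add [cxrmb] -> 10 lines: gmzgz icekr haxur cxs wybpz cxrmb fbqls vuuej nylob reyeo
Hunk 3: at line 4 remove [cxrmb,fbqls] add [qkwtq] -> 9 lines: gmzgz icekr haxur cxs wybpz qkwtq vuuej nylob reyeo
Hunk 4: at line 5 remove [qkwtq] add [mqc,qeykx,ndzs] -> 11 lines: gmzgz icekr haxur cxs wybpz mqc qeykx ndzs vuuej nylob reyeo
Hunk 5: at line 8 remove [vuuej] add [lbeuk] -> 11 lines: gmzgz icekr haxur cxs wybpz mqc qeykx ndzs lbeuk nylob reyeo
Final line count: 11

Answer: 11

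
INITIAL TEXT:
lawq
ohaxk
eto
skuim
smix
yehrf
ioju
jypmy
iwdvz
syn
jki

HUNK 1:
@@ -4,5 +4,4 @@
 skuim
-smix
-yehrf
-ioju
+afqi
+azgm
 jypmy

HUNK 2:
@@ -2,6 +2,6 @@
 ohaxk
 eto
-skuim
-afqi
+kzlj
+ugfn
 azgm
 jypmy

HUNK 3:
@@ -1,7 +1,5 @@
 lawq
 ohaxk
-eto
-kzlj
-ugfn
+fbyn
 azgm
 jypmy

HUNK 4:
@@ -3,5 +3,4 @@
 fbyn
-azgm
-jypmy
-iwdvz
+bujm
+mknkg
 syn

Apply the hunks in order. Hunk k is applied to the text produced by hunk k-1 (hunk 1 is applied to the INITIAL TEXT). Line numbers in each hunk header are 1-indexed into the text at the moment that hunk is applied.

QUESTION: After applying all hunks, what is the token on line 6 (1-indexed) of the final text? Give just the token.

Hunk 1: at line 4 remove [smix,yehrf,ioju] add [afqi,azgm] -> 10 lines: lawq ohaxk eto skuim afqi azgm jypmy iwdvz syn jki
Hunk 2: at line 2 remove [skuim,afqi] add [kzlj,ugfn] -> 10 lines: lawq ohaxk eto kzlj ugfn azgm jypmy iwdvz syn jki
Hunk 3: at line 1 remove [eto,kzlj,ugfn] add [fbyn] -> 8 lines: lawq ohaxk fbyn azgm jypmy iwdvz syn jki
Hunk 4: at line 3 remove [azgm,jypmy,iwdvz] add [bujm,mknkg] -> 7 lines: lawq ohaxk fbyn bujm mknkg syn jki
Final line 6: syn

Answer: syn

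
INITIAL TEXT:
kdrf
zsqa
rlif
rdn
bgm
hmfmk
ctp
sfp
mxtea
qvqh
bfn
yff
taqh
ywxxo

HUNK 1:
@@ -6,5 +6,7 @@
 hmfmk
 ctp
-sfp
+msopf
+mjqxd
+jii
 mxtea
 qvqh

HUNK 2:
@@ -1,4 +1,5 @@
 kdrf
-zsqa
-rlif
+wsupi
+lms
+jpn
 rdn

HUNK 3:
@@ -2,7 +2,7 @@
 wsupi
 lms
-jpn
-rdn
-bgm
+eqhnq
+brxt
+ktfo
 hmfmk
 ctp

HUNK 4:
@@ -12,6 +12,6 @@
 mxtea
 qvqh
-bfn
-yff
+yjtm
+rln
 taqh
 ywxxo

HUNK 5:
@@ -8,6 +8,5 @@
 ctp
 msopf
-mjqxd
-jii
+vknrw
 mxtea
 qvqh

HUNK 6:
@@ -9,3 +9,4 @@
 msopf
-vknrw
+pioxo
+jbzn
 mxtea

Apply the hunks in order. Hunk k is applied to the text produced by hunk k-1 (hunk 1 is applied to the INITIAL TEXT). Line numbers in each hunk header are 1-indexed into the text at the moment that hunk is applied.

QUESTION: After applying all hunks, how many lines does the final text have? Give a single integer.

Answer: 17

Derivation:
Hunk 1: at line 6 remove [sfp] add [msopf,mjqxd,jii] -> 16 lines: kdrf zsqa rlif rdn bgm hmfmk ctp msopf mjqxd jii mxtea qvqh bfn yff taqh ywxxo
Hunk 2: at line 1 remove [zsqa,rlif] add [wsupi,lms,jpn] -> 17 lines: kdrf wsupi lms jpn rdn bgm hmfmk ctp msopf mjqxd jii mxtea qvqh bfn yff taqh ywxxo
Hunk 3: at line 2 remove [jpn,rdn,bgm] add [eqhnq,brxt,ktfo] -> 17 lines: kdrf wsupi lms eqhnq brxt ktfo hmfmk ctp msopf mjqxd jii mxtea qvqh bfn yff taqh ywxxo
Hunk 4: at line 12 remove [bfn,yff] add [yjtm,rln] -> 17 lines: kdrf wsupi lms eqhnq brxt ktfo hmfmk ctp msopf mjqxd jii mxtea qvqh yjtm rln taqh ywxxo
Hunk 5: at line 8 remove [mjqxd,jii] add [vknrw] -> 16 lines: kdrf wsupi lms eqhnq brxt ktfo hmfmk ctp msopf vknrw mxtea qvqh yjtm rln taqh ywxxo
Hunk 6: at line 9 remove [vknrw] add [pioxo,jbzn] -> 17 lines: kdrf wsupi lms eqhnq brxt ktfo hmfmk ctp msopf pioxo jbzn mxtea qvqh yjtm rln taqh ywxxo
Final line count: 17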